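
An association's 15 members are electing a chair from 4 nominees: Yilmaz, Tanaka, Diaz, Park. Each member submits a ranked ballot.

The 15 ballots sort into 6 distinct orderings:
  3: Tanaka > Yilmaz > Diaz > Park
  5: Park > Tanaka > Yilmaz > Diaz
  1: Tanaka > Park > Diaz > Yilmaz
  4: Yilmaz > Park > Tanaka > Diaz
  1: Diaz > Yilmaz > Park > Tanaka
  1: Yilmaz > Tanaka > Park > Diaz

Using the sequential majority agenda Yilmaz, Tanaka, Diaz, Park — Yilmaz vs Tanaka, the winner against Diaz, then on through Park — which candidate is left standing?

Round 1: Yilmaz vs Tanaka — 6–9, Tanaka advances.
Round 2: Tanaka vs Diaz — 14–1, Tanaka advances.
Round 3: Tanaka vs Park — 5–10, Park advances.
The agenda winner is Park.

Park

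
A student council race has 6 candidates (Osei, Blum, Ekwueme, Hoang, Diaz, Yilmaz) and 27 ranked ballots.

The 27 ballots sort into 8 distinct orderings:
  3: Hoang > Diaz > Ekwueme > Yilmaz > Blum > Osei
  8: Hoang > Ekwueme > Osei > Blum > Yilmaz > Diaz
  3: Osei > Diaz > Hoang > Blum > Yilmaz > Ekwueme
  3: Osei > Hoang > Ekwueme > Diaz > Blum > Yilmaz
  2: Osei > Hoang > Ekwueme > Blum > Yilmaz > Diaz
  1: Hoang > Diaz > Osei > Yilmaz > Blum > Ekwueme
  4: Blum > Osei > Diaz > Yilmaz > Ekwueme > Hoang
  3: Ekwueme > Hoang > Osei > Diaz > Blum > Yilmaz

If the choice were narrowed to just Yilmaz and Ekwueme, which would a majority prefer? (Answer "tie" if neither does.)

Ballots ranking Yilmaz above Ekwueme: 3 + 1 + 4 = 8.
Ballots ranking Ekwueme above Yilmaz: 27 − 8 = 19.
Ekwueme wins the head-to-head 19–8.

Ekwueme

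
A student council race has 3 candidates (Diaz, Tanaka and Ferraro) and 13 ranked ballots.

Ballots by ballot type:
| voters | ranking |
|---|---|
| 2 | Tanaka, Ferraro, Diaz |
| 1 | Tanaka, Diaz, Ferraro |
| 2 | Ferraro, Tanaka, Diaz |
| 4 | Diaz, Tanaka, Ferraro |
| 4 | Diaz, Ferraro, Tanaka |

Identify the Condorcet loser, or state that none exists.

Head-to-head results (13 voters):
Diaz vs Tanaka: Diaz is ranked higher on 4+4 = 8 ballots, Tanaka on 5. Diaz wins 8–5.
Diaz vs Ferraro: 1+4+4 = 9 for Diaz, 4 for Ferraro — Diaz by 9–4.
Tanaka vs Ferraro: 2+1+4 = 7 for Tanaka, 6 for Ferraro — Tanaka by 7–6.
Only Ferraro has no wins; Ferraro is the Condorcet loser.

Ferraro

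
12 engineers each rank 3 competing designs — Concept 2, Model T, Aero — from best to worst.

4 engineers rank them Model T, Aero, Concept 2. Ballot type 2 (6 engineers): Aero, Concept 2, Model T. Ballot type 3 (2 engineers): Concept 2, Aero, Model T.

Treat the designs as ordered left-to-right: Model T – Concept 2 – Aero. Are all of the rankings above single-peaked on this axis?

Axis positions: Model T=1, Concept 2=2, Aero=3.
Ballot type 1: ranking walks positions 1-3-2; Aero is ranked above Concept 2 even though Concept 2 lies between Aero and the peak Model T on the axis — preferences dip and rise again. Not single-peaked.
Ballot type 2 (peak Aero at position 3): ranking walks positions 3-2-1, expanding outward from the peak — single-peaked.
Ballot type 3 (peak Concept 2 at position 2): ranking walks positions 2-3-1, expanding outward from the peak — single-peaked.
Ballot type 1 violates single-peakedness, so the profile is not single-peaked on this axis.

no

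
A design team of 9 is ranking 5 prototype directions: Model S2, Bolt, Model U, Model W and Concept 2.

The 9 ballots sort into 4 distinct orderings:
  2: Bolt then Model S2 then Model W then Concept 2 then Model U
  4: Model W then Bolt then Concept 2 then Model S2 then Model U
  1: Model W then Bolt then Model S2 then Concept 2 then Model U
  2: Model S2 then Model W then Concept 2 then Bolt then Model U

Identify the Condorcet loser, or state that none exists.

Head-to-head results (9 engineers):
Model S2 vs Bolt: 2 for Model S2, 7 for Bolt — Bolt by 7–2.
Model S2 vs Model U: Model S2 wins 9–0.
Model S2 vs Model W: Model S2 is ranked higher on 2+2 = 4 ballots, Model W on 5. Model W wins 5–4.
Model S2 vs Concept 2: Model S2 wins 5–4.
Bolt vs Model U: Bolt wins 9–0.
Bolt vs Model W: Bolt preferred on 2 ballots; Model W wins 7–2.
Bolt vs Concept 2: 2+4+1 = 7 for Bolt, 2 for Concept 2 — Bolt by 7–2.
Model U vs Model W: 0 for Model U, 9 for Model W — Model W by 9–0.
Model U vs Concept 2: Model U preferred on 0 ballots; Concept 2 wins 9–0.
Model W–Concept 2: Model W 9–0.
Model U is beaten in every head-to-head and is the Condorcet loser.

Model U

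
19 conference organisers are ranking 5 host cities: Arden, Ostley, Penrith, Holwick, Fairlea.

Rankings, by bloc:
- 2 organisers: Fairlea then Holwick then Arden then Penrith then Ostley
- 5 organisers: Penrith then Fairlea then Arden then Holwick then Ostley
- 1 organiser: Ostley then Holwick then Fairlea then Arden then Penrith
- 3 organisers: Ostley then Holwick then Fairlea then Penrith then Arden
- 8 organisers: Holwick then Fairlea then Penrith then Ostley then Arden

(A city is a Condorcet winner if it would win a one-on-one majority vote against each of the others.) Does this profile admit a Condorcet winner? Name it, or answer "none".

Holwick

Head-to-head results (19 organisers):
Arden vs Ostley: Ostley, 12–7.
Arden vs Penrith: Penrith, 16–3.
Arden vs Holwick: Holwick, 14–5.
Arden–Fairlea: Fairlea 19–0.
Ostley vs Penrith: Penrith, 15–4.
Ostley vs Holwick: Holwick wins 15–4.
Ostley–Fairlea: Fairlea 15–4.
Penrith–Holwick: Holwick 14–5.
Penrith vs Fairlea: Fairlea, 14–5.
Holwick–Fairlea: Holwick 12–7.
Holwick beats each of Arden, Ostley, Penrith, Fairlea — Holwick is the Condorcet winner.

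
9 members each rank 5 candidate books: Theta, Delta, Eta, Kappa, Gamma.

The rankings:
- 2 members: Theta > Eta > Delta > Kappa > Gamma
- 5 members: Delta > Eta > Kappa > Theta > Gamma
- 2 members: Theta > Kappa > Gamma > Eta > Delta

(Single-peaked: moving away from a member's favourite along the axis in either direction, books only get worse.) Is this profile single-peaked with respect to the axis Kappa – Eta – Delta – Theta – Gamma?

no

Axis positions: Kappa=1, Eta=2, Delta=3, Theta=4, Gamma=5.
Group 1: ranking walks positions 4-2-3-1-5; Eta is ranked above Delta even though Delta lies between Eta and the peak Theta on the axis — preferences dip and rise again. Not single-peaked.
Group 2 (peak Delta at position 3): ranking walks positions 3-2-1-4-5, expanding outward from the peak — single-peaked.
Group 3: ranking walks positions 4-1-5-2-3; Kappa is ranked above Delta even though Delta lies between Kappa and the peak Theta on the axis — preferences dip and rise again. Not single-peaked.
Group 1 violates single-peakedness, so the profile is not single-peaked on this axis.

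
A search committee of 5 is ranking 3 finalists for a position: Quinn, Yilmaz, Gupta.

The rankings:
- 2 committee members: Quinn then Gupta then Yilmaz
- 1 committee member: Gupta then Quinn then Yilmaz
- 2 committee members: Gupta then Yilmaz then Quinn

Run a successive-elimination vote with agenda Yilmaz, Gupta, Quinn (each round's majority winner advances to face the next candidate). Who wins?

Round 1: Yilmaz vs Gupta — 0–5, Gupta advances.
Round 2: Gupta vs Quinn — 3–2, Gupta advances.
The agenda winner is Gupta.

Gupta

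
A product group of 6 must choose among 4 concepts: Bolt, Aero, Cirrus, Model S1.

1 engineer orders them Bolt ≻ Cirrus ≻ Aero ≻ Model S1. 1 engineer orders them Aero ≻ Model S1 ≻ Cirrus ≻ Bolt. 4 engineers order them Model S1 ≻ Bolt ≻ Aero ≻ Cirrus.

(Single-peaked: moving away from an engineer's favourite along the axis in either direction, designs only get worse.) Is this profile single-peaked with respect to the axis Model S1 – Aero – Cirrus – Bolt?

Axis positions: Model S1=1, Aero=2, Cirrus=3, Bolt=4.
Group 1 (peak Bolt at position 4): ranking walks positions 4-3-2-1, expanding outward from the peak — single-peaked.
Group 2 (peak Aero at position 2): ranking walks positions 2-1-3-4, expanding outward from the peak — single-peaked.
Group 3: ranking walks positions 1-4-2-3; Bolt is ranked above Aero even though Aero lies between Bolt and the peak Model S1 on the axis — preferences dip and rise again. Not single-peaked.
Group 3 violates single-peakedness, so the profile is not single-peaked on this axis.

no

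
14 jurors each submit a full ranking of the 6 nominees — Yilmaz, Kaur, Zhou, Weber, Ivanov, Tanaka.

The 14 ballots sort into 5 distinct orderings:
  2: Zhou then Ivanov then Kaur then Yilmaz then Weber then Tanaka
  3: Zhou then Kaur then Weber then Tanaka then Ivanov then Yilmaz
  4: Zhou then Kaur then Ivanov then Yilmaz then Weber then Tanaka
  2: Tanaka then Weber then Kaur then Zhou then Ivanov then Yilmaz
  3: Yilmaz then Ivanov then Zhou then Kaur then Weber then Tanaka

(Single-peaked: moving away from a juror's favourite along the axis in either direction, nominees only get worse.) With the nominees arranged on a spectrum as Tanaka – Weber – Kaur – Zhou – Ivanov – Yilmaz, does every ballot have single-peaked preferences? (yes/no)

Axis positions: Tanaka=1, Weber=2, Kaur=3, Zhou=4, Ivanov=5, Yilmaz=6.
Faction 1 (peak Zhou at position 4): ranking walks positions 4-5-3-6-2-1, expanding outward from the peak — single-peaked.
Faction 2 (peak Zhou at position 4): ranking walks positions 4-3-2-1-5-6, expanding outward from the peak — single-peaked.
Faction 3 (peak Zhou at position 4): ranking walks positions 4-3-5-6-2-1, expanding outward from the peak — single-peaked.
Faction 4 (peak Tanaka at position 1): ranking walks positions 1-2-3-4-5-6, expanding outward from the peak — single-peaked.
Faction 5 (peak Yilmaz at position 6): ranking walks positions 6-5-4-3-2-1, expanding outward from the peak — single-peaked.
Every ranking is single-peaked on this axis.

yes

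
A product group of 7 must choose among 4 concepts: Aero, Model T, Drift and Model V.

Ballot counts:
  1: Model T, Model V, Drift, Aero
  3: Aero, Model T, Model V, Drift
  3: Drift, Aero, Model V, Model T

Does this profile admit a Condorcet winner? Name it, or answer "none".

Pairwise majorities:
Aero vs Model T: Aero wins 6–1.
Aero–Drift: Drift 4–3.
Aero vs Model V: Aero, 6–1.
Model T vs Drift: Model T, 4–3.
Model T vs Model V: Model T, 4–3.
Drift–Model V: Model V 4–3.
Every design loses at least once (Aero loses to Drift; Model T loses to Aero; Drift loses to Model T; Model V loses to Aero). The majority relation contains the cycle Aero → Model T → Drift → Aero, so there is no Condorcet winner.

none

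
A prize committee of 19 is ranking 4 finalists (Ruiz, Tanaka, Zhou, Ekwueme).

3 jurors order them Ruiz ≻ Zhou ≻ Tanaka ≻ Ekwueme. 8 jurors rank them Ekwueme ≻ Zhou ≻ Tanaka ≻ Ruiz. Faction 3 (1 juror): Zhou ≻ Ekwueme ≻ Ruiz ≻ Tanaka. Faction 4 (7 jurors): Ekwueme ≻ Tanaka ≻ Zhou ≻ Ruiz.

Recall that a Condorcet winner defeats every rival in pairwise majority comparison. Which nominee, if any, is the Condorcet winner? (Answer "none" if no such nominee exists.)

Ekwueme

Check each pair by majority over 19 ballots:
Ruiz–Tanaka: Tanaka 15–4.
Ruiz vs Zhou: Zhou, 16–3.
Ruiz vs Ekwueme: Ekwueme wins 16–3.
Tanaka vs Zhou: Zhou, 12–7.
Tanaka vs Ekwueme: Ekwueme wins 16–3.
Zhou–Ekwueme: Ekwueme 15–4.
Ekwueme defeats every rival head-to-head and is the Condorcet winner.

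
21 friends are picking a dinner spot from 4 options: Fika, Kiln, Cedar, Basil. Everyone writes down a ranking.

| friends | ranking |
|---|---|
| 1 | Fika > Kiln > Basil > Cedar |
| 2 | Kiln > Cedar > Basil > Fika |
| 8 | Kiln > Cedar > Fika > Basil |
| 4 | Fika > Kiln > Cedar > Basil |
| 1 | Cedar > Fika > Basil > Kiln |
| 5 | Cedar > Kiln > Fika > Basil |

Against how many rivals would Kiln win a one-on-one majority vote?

Kiln against each rival (21 friends):
Kiln vs Fika: Kiln wins 15–6.
Kiln vs Cedar: Kiln preferred on 1+2+8+4 = 15 ballots; Kiln wins 15–6.
Kiln vs Basil: 1+2+8+4+5 = 20 for Kiln, 1 for Basil — Kiln by 20–1.
Kiln beats Fika, Cedar, Basil — 3 pairwise wins.

3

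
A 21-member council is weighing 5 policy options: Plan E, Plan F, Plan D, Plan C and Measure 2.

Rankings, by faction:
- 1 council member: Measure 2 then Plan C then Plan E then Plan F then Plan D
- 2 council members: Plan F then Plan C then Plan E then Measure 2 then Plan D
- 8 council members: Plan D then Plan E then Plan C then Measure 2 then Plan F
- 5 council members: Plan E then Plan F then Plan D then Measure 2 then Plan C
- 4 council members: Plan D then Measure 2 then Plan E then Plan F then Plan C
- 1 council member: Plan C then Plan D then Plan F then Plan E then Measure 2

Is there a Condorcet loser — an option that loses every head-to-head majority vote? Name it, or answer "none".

none

Head-to-head results (21 council members):
Plan E vs Plan F: 18 to 3, Plan E.
Plan E–Plan D: Plan D 13–8.
Plan E vs Plan C: Plan E is ranked higher on 8+5+4 = 17 ballots, Plan C on 4. Plan E wins 17–4.
Plan E vs Measure 2: 16 to 5, Plan E.
Plan F vs Plan D: 1+2+5 = 8 for Plan F, 13 for Plan D — Plan D by 13–8.
Plan F vs Plan C: 11 to 10, Plan F.
Plan F vs Measure 2: Measure 2, 13–8.
Plan D vs Plan C: Plan D wins 17–4.
Plan D vs Measure 2: Plan D wins 18–3.
Plan C vs Measure 2: 2+8+1 = 11 for Plan C, 10 for Measure 2 — Plan C by 11–10.
No option is winless: Plan E beats Plan F; Plan F beats Plan C; Plan D beats Plan E; Plan C beats Measure 2; Measure 2 beats Plan F. There is no Condorcet loser.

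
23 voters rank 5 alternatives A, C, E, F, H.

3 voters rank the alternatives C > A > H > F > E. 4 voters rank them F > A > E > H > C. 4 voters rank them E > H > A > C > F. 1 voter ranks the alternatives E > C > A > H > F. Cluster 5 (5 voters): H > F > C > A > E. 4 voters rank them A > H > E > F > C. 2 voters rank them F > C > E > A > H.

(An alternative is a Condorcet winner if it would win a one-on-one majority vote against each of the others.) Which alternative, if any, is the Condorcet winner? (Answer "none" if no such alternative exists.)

Pairwise majorities:
A vs C: 12 to 11, A.
A vs E: 3+4+5+4 = 16 for A, 7 for E — A by 16–7.
A vs F: A preferred on 3+4+1+4 = 12 ballots; A wins 12–11.
A vs H: A is ranked higher on 3+4+1+4+2 = 14 ballots, H on 9. A wins 14–9.
C vs E: 3+5+2 = 10 for C, 13 for E — E by 13–10.
C vs F: C is ranked higher on 3+4+1 = 8 ballots, F on 15. F wins 15–8.
C vs H: C preferred on 3+1+2 = 6 ballots; H wins 17–6.
E vs F: 4+1+4 = 9 for E, 14 for F — F by 14–9.
E vs H: 11 to 12, H.
F vs H: 6 to 17, H.
Only A has no losses; A is the Condorcet winner.

A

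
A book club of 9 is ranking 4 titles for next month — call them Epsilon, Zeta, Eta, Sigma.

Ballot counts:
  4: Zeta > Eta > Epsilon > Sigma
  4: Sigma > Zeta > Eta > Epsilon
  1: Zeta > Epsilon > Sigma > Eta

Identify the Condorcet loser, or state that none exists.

Pairwise majorities:
Epsilon vs Zeta: 0 for Epsilon, 9 for Zeta — Zeta by 9–0.
Epsilon vs Eta: Eta, 8–1.
Epsilon vs Sigma: Epsilon is ranked higher on 4+1 = 5 ballots, Sigma on 4. Epsilon wins 5–4.
Zeta vs Eta: Zeta is ranked higher on 4+4+1 = 9 ballots, Eta on 0. Zeta wins 9–0.
Zeta vs Sigma: 5 to 4, Zeta.
Eta vs Sigma: Sigma, 5–4.
No book is winless: Epsilon beats Sigma; Zeta beats Epsilon; Eta beats Epsilon; Sigma beats Eta. There is no Condorcet loser.

none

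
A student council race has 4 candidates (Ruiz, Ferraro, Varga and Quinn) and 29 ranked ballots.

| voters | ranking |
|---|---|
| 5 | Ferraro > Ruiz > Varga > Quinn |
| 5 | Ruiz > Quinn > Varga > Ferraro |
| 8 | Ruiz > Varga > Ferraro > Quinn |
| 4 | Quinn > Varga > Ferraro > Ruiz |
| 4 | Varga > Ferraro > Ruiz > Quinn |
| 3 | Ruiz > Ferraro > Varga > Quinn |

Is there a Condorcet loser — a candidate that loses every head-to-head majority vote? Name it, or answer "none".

Quinn

Pairwise majorities:
Ruiz–Ferraro: Ruiz 16–13.
Ruiz–Varga: Ruiz 21–8.
Ruiz vs Quinn: Ruiz preferred on 5+5+8+4+3 = 25 ballots; Ruiz wins 25–4.
Ferraro vs Varga: 5+3 = 8 for Ferraro, 21 for Varga — Varga by 21–8.
Ferraro vs Quinn: Ferraro preferred on 5+8+4+3 = 20 ballots; Ferraro wins 20–9.
Varga vs Quinn: Varga wins 20–9.
Only Quinn has no wins; Quinn is the Condorcet loser.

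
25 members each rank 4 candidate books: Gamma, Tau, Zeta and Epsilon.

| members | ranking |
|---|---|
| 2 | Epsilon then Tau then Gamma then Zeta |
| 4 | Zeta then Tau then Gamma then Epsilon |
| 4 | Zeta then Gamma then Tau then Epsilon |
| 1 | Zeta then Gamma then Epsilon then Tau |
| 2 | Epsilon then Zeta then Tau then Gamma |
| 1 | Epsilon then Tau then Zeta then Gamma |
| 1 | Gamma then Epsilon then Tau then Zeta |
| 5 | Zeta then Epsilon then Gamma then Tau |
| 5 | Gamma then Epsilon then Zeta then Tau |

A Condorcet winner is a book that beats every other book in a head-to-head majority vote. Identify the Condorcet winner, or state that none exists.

Head-to-head results (25 members):
Gamma vs Tau: Gamma, 16–9.
Gamma vs Zeta: 2+1+5 = 8 for Gamma, 17 for Zeta — Zeta by 17–8.
Gamma vs Epsilon: Gamma is ranked higher on 4+4+1+1+5 = 15 ballots, Epsilon on 10. Gamma wins 15–10.
Tau vs Zeta: Zeta wins 21–4.
Tau vs Epsilon: 4+4 = 8 for Tau, 17 for Epsilon — Epsilon by 17–8.
Zeta vs Epsilon: 4+4+1+5 = 14 for Zeta, 11 for Epsilon — Zeta by 14–11.
Zeta wins every pairwise contest, so Zeta is the Condorcet winner.

Zeta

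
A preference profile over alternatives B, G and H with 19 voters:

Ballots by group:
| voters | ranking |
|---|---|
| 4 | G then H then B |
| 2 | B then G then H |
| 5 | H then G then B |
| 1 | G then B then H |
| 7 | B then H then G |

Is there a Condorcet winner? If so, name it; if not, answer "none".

none

Pairwise majorities:
B vs G: 2+7 = 9 for B, 10 for G — G by 10–9.
B vs H: 2+1+7 = 10 for B, 9 for H — B by 10–9.
G vs H: 4+2+1 = 7 for G, 12 for H — H by 12–7.
No alternative is unbeaten: B loses to G; G loses to H; H loses to B. In particular B → H → G → B is a majority cycle — no Condorcet winner exists.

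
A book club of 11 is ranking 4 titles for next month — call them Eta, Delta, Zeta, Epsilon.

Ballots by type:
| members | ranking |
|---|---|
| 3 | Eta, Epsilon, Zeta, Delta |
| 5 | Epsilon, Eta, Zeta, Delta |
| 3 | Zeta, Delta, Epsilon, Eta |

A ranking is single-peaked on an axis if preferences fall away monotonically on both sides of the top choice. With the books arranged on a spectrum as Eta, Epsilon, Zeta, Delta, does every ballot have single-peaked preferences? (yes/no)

Axis positions: Eta=1, Epsilon=2, Zeta=3, Delta=4.
Type 1 (peak Eta at position 1): ranking walks positions 1-2-3-4, expanding outward from the peak — single-peaked.
Type 2 (peak Epsilon at position 2): ranking walks positions 2-1-3-4, expanding outward from the peak — single-peaked.
Type 3 (peak Zeta at position 3): ranking walks positions 3-4-2-1, expanding outward from the peak — single-peaked.
Every ranking is single-peaked on this axis.

yes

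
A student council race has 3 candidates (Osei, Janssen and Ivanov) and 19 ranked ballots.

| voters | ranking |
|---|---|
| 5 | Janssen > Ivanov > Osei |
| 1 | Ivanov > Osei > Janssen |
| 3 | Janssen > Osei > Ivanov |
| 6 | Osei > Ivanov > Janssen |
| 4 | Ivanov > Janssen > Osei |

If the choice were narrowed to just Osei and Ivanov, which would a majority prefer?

Ballots ranking Osei above Ivanov: 3 + 6 = 9.
Ballots ranking Ivanov above Osei: 19 − 9 = 10.
Ivanov wins the head-to-head 10–9.

Ivanov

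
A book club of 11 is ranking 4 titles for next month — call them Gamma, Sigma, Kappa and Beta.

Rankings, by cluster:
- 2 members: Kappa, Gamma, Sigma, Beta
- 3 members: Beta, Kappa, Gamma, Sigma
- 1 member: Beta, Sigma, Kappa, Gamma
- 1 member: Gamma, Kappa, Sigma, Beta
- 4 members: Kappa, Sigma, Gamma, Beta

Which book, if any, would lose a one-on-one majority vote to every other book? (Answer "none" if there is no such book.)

Beta

Pairwise majorities:
Gamma–Sigma: Gamma 6–5.
Gamma vs Kappa: 1 to 10, Kappa.
Gamma vs Beta: Gamma wins 7–4.
Sigma vs Kappa: 1 to 10, Kappa.
Sigma vs Beta: Sigma, 7–4.
Kappa vs Beta: 7 to 4, Kappa.
Beta loses to every other book — it is the Condorcet loser.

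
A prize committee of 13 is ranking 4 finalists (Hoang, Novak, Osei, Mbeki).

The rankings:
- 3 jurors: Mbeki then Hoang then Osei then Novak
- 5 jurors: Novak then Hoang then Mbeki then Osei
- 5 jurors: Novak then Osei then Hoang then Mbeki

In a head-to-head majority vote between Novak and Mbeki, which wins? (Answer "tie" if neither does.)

Novak

Ballots ranking Novak above Mbeki: 5 + 5 = 10.
Ballots ranking Mbeki above Novak: 13 − 10 = 3.
Novak wins the head-to-head 10–3.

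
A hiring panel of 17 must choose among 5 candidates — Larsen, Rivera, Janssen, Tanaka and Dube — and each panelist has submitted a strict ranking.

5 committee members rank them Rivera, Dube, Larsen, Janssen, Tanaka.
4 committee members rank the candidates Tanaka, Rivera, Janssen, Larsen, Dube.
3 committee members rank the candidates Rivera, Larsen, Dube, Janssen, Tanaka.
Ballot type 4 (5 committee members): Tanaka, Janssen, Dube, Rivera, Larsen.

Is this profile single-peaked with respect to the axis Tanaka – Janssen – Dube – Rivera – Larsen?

no

Axis positions: Tanaka=1, Janssen=2, Dube=3, Rivera=4, Larsen=5.
Ballot type 1 (peak Rivera at position 4): ranking walks positions 4-3-5-2-1, expanding outward from the peak — single-peaked.
Ballot type 2: ranking walks positions 1-4-2-5-3; Rivera is ranked above Janssen even though Janssen lies between Rivera and the peak Tanaka on the axis — preferences dip and rise again. Not single-peaked.
Ballot type 3 (peak Rivera at position 4): ranking walks positions 4-5-3-2-1, expanding outward from the peak — single-peaked.
Ballot type 4 (peak Tanaka at position 1): ranking walks positions 1-2-3-4-5, expanding outward from the peak — single-peaked.
Ballot type 2 violates single-peakedness, so the profile is not single-peaked on this axis.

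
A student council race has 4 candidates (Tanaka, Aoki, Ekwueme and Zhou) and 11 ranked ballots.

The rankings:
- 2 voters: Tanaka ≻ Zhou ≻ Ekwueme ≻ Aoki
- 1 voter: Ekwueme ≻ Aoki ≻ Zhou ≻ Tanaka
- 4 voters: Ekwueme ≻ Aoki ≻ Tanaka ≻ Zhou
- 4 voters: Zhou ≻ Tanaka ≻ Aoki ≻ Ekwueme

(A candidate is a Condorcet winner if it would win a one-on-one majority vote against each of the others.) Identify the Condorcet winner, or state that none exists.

Check each pair by majority over 11 ballots:
Tanaka vs Aoki: Tanaka is ranked higher on 2+4 = 6 ballots, Aoki on 5. Tanaka wins 6–5.
Tanaka vs Ekwueme: Tanaka is ranked higher on 2+4 = 6 ballots, Ekwueme on 5. Tanaka wins 6–5.
Tanaka vs Zhou: 6 to 5, Tanaka.
Aoki vs Ekwueme: 4 to 7, Ekwueme.
Aoki vs Zhou: 5 to 6, Zhou.
Ekwueme vs Zhou: Ekwueme preferred on 1+4 = 5 ballots; Zhou wins 6–5.
Only Tanaka has no losses; Tanaka is the Condorcet winner.

Tanaka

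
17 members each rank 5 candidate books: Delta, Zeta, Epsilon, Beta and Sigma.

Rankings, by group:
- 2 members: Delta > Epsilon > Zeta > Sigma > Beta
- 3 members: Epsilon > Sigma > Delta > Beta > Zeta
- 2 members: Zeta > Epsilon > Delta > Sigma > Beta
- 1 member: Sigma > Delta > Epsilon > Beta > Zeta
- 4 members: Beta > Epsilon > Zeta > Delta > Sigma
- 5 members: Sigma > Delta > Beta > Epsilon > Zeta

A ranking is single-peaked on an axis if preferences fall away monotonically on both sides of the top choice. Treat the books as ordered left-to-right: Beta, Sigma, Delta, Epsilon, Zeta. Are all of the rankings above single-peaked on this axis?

no

Axis positions: Beta=1, Sigma=2, Delta=3, Epsilon=4, Zeta=5.
Group 1 (peak Delta at position 3): ranking walks positions 3-4-5-2-1, expanding outward from the peak — single-peaked.
Group 2: ranking walks positions 4-2-3-1-5; Sigma is ranked above Delta even though Delta lies between Sigma and the peak Epsilon on the axis — preferences dip and rise again. Not single-peaked.
Group 3 (peak Zeta at position 5): ranking walks positions 5-4-3-2-1, expanding outward from the peak — single-peaked.
Group 4 (peak Sigma at position 2): ranking walks positions 2-3-4-1-5, expanding outward from the peak — single-peaked.
Group 5: ranking walks positions 1-4-5-3-2; Epsilon is ranked above Sigma even though Sigma lies between Epsilon and the peak Beta on the axis — preferences dip and rise again. Not single-peaked.
Group 6 (peak Sigma at position 2): ranking walks positions 2-3-1-4-5, expanding outward from the peak — single-peaked.
Group 2 violates single-peakedness, so the profile is not single-peaked on this axis.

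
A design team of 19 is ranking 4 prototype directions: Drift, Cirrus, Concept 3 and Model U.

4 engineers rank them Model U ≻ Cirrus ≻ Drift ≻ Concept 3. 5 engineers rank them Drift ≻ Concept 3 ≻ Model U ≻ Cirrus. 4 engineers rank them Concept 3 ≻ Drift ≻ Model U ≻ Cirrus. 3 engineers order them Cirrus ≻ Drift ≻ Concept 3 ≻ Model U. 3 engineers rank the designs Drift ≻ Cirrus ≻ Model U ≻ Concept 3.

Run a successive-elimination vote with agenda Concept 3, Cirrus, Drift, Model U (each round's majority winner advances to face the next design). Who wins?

Round 1: Concept 3 vs Cirrus — 9–10, Cirrus advances.
Round 2: Cirrus vs Drift — 7–12, Drift advances.
Round 3: Drift vs Model U — 15–4, Drift advances.
The agenda winner is Drift.

Drift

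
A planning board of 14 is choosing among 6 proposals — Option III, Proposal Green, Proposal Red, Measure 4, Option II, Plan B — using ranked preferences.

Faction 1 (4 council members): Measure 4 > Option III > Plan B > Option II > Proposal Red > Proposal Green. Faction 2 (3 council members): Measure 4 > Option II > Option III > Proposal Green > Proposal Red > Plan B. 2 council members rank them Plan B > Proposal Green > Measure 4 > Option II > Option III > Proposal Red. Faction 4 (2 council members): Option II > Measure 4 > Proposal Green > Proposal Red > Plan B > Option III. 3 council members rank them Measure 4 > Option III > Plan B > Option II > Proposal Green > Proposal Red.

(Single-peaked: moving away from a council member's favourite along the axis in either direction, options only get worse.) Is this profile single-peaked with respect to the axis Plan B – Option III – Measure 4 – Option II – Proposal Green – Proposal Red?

Axis positions: Plan B=1, Option III=2, Measure 4=3, Option II=4, Proposal Green=5, Proposal Red=6.
Faction 1: ranking walks positions 3-2-1-4-6-5; Proposal Red is ranked above Proposal Green even though Proposal Green lies between Proposal Red and the peak Measure 4 on the axis — preferences dip and rise again. Not single-peaked.
Faction 2 (peak Measure 4 at position 3): ranking walks positions 3-4-2-5-6-1, expanding outward from the peak — single-peaked.
Faction 3: ranking walks positions 1-5-3-4-2-6; Proposal Green is ranked above Option III even though Option III lies between Proposal Green and the peak Plan B on the axis — preferences dip and rise again. Not single-peaked.
Faction 4: ranking walks positions 4-3-5-6-1-2; Plan B is ranked above Option III even though Option III lies between Plan B and the peak Option II on the axis — preferences dip and rise again. Not single-peaked.
Faction 5 (peak Measure 4 at position 3): ranking walks positions 3-2-1-4-5-6, expanding outward from the peak — single-peaked.
Faction 1 violates single-peakedness, so the profile is not single-peaked on this axis.

no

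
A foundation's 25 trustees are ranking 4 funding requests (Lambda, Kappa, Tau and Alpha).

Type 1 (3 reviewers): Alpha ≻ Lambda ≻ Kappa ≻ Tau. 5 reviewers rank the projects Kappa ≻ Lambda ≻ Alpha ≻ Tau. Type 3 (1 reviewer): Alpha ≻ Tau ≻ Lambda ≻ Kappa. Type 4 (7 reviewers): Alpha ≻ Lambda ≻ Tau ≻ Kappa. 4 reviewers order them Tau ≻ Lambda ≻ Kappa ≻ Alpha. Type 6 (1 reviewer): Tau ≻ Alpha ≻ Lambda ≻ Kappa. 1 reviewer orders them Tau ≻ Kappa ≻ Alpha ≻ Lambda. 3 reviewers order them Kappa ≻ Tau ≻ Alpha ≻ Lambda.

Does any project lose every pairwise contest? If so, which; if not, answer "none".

Pairwise majorities:
Lambda–Kappa: Lambda 16–9.
Lambda vs Tau: Lambda preferred on 3+5+7 = 15 ballots; Lambda wins 15–10.
Lambda vs Alpha: 5+4 = 9 for Lambda, 16 for Alpha — Alpha by 16–9.
Kappa–Tau: Tau 14–11.
Kappa vs Alpha: 13 to 12, Kappa.
Tau vs Alpha: Alpha wins 16–9.
Each project has at least one pairwise win (Lambda beats Kappa; Kappa beats Alpha; Tau beats Kappa; Alpha beats Lambda) — no Condorcet loser.

none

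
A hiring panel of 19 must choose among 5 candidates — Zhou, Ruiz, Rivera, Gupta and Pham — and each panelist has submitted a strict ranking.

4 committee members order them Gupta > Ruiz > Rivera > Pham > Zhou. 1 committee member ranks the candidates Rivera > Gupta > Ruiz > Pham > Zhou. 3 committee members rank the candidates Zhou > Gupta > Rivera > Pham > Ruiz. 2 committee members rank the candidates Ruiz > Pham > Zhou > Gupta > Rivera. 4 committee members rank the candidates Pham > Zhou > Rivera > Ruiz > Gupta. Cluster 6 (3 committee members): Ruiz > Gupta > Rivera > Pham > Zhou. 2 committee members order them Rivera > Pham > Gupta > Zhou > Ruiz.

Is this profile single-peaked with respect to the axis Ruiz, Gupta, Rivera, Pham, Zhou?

Axis positions: Ruiz=1, Gupta=2, Rivera=3, Pham=4, Zhou=5.
Cluster 1 (peak Gupta at position 2): ranking walks positions 2-1-3-4-5, expanding outward from the peak — single-peaked.
Cluster 2 (peak Rivera at position 3): ranking walks positions 3-2-1-4-5, expanding outward from the peak — single-peaked.
Cluster 3: ranking walks positions 5-2-3-4-1; Gupta is ranked above Pham even though Pham lies between Gupta and the peak Zhou on the axis — preferences dip and rise again. Not single-peaked.
Cluster 4: ranking walks positions 1-4-5-2-3; Pham is ranked above Gupta even though Gupta lies between Pham and the peak Ruiz on the axis — preferences dip and rise again. Not single-peaked.
Cluster 5: ranking walks positions 4-5-3-1-2; Ruiz is ranked above Gupta even though Gupta lies between Ruiz and the peak Pham on the axis — preferences dip and rise again. Not single-peaked.
Cluster 6 (peak Ruiz at position 1): ranking walks positions 1-2-3-4-5, expanding outward from the peak — single-peaked.
Cluster 7 (peak Rivera at position 3): ranking walks positions 3-4-2-5-1, expanding outward from the peak — single-peaked.
Cluster 3 violates single-peakedness, so the profile is not single-peaked on this axis.

no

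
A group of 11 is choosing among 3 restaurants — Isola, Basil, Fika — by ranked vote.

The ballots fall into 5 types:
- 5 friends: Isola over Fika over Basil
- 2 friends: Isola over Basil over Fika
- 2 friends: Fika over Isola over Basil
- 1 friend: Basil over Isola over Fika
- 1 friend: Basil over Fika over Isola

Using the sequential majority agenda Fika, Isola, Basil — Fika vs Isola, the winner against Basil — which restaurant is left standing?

Isola

Round 1: Fika vs Isola — 3–8, Isola advances.
Round 2: Isola vs Basil — 9–2, Isola advances.
The agenda winner is Isola.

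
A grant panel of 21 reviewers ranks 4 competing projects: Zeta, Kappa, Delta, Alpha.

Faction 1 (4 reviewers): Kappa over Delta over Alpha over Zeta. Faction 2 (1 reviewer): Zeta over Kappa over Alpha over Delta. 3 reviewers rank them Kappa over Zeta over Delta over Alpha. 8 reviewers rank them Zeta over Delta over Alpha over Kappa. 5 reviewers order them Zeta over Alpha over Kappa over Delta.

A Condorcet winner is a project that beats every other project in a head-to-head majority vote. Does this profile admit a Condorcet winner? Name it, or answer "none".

Zeta

Pairwise majorities:
Zeta vs Kappa: 14 to 7, Zeta.
Zeta vs Delta: 1+3+8+5 = 17 for Zeta, 4 for Delta — Zeta by 17–4.
Zeta vs Alpha: 1+3+8+5 = 17 for Zeta, 4 for Alpha — Zeta by 17–4.
Kappa vs Delta: Kappa is ranked higher on 4+1+3+5 = 13 ballots, Delta on 8. Kappa wins 13–8.
Kappa vs Alpha: Kappa is ranked higher on 4+1+3 = 8 ballots, Alpha on 13. Alpha wins 13–8.
Delta vs Alpha: 15 to 6, Delta.
Zeta wins every pairwise contest, so Zeta is the Condorcet winner.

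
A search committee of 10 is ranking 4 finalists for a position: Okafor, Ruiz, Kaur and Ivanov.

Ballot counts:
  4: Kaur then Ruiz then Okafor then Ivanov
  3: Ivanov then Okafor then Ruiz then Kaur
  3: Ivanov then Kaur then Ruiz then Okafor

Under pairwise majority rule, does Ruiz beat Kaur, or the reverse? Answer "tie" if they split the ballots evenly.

Ballots ranking Ruiz above Kaur: 3.
Ballots ranking Kaur above Ruiz: 10 − 3 = 7.
Kaur wins the head-to-head 7–3.

Kaur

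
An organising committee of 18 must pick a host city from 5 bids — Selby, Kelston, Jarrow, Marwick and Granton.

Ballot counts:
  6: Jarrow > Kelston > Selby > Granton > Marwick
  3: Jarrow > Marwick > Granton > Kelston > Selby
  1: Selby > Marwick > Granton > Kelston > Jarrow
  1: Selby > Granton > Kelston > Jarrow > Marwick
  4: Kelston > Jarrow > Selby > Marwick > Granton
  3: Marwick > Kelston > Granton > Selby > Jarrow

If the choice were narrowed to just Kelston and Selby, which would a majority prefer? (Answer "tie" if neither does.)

Kelston

Ballots ranking Kelston above Selby: 6 + 3 + 4 + 3 = 16.
Ballots ranking Selby above Kelston: 18 − 16 = 2.
Kelston wins the head-to-head 16–2.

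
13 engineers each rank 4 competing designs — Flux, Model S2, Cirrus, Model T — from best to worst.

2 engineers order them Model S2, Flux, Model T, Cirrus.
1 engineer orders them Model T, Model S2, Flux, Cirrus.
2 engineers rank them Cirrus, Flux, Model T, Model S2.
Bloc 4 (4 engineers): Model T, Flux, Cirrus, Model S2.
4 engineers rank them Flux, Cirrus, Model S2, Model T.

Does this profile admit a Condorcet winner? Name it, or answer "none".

Check each pair by majority over 13 ballots:
Flux vs Model S2: Flux preferred on 2+4+4 = 10 ballots; Flux wins 10–3.
Flux vs Cirrus: Flux is ranked higher on 2+1+4+4 = 11 ballots, Cirrus on 2. Flux wins 11–2.
Flux vs Model T: Flux is ranked higher on 2+2+4 = 8 ballots, Model T on 5. Flux wins 8–5.
Model S2 vs Cirrus: Model S2 is ranked higher on 2+1 = 3 ballots, Cirrus on 10. Cirrus wins 10–3.
Model S2 vs Model T: Model S2 preferred on 2+4 = 6 ballots; Model T wins 7–6.
Cirrus vs Model T: 2+4 = 6 for Cirrus, 7 for Model T — Model T by 7–6.
Flux defeats every rival head-to-head and is the Condorcet winner.

Flux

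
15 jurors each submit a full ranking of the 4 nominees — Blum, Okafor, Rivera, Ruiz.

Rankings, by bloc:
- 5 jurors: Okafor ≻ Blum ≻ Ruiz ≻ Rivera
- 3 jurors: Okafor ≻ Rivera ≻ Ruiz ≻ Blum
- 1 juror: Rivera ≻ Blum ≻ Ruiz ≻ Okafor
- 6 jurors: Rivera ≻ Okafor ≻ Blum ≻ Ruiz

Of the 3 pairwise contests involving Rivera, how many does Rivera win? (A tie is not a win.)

2

Rivera against each rival (15 jurors):
Rivera vs Blum: 10 to 5, Rivera.
Rivera vs Okafor: 1+6 = 7 for Rivera, 8 for Okafor — Okafor by 8–7.
Rivera vs Ruiz: 3+1+6 = 10 for Rivera, 5 for Ruiz — Rivera by 10–5.
Rivera beats Blum, Ruiz; loses to Okafor — 2 pairwise wins.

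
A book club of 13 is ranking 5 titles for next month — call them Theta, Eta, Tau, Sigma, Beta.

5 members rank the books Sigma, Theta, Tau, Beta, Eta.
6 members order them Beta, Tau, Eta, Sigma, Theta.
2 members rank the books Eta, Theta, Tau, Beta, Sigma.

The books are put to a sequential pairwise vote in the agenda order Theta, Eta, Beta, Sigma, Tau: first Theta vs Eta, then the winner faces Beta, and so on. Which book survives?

Tau

Round 1: Theta vs Eta — 5–8, Eta advances.
Round 2: Eta vs Beta — 2–11, Beta advances.
Round 3: Beta vs Sigma — 8–5, Beta advances.
Round 4: Beta vs Tau — 6–7, Tau advances.
Tau survives the agenda.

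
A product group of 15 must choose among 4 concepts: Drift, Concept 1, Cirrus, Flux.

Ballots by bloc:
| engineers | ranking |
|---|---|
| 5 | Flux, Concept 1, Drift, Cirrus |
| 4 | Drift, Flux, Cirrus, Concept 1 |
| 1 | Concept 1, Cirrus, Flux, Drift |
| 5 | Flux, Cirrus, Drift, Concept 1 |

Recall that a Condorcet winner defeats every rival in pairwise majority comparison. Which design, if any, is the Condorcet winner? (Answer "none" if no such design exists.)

Flux

Pairwise majorities:
Drift vs Concept 1: Drift wins 9–6.
Drift vs Cirrus: Drift, 9–6.
Drift vs Flux: Flux wins 11–4.
Concept 1 vs Cirrus: Cirrus, 9–6.
Concept 1–Flux: Flux 14–1.
Cirrus vs Flux: Flux, 14–1.
Flux beats each of Drift, Concept 1, Cirrus — Flux is the Condorcet winner.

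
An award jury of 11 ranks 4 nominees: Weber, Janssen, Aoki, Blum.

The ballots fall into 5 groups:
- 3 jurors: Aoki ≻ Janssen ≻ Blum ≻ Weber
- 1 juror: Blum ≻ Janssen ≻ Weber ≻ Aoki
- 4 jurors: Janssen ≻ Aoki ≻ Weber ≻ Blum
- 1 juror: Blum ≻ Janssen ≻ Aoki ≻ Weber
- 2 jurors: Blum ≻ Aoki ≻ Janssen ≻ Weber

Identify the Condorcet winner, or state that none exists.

Pairwise majorities:
Weber vs Janssen: Weber is ranked higher on 0 ballots, Janssen on 11. Janssen wins 11–0.
Weber vs Aoki: Weber is ranked higher on 1 ballot, Aoki on 10. Aoki wins 10–1.
Weber vs Blum: 4 for Weber, 7 for Blum — Blum by 7–4.
Janssen vs Aoki: Janssen is ranked higher on 1+4+1 = 6 ballots, Aoki on 5. Janssen wins 6–5.
Janssen vs Blum: Janssen is ranked higher on 3+4 = 7 ballots, Blum on 4. Janssen wins 7–4.
Aoki vs Blum: 3+4 = 7 for Aoki, 4 for Blum — Aoki by 7–4.
Janssen defeats every rival head-to-head and is the Condorcet winner.

Janssen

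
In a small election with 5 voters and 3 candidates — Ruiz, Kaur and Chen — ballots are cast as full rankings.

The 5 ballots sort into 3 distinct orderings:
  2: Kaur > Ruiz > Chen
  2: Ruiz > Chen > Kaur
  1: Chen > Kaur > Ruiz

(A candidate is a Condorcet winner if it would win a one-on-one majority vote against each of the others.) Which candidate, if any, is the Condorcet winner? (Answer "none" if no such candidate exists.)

none

Head-to-head results (5 voters):
Ruiz vs Kaur: 2 for Ruiz, 3 for Kaur — Kaur by 3–2.
Ruiz vs Chen: 2+2 = 4 for Ruiz, 1 for Chen — Ruiz by 4–1.
Kaur vs Chen: Kaur is ranked higher on 2 ballots, Chen on 3. Chen wins 3–2.
Each candidate drops at least one matchup (Ruiz loses to Kaur; Kaur loses to Chen; Chen loses to Ruiz); the cycle Ruiz → Chen → Kaur → Ruiz rules out a Condorcet winner.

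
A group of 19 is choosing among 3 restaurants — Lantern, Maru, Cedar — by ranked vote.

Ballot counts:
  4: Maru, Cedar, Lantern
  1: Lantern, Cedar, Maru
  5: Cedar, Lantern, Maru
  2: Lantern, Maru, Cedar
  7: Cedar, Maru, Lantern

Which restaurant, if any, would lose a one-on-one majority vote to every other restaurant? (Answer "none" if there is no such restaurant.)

Head-to-head results (19 friends):
Lantern vs Maru: Maru, 11–8.
Lantern vs Cedar: Lantern is ranked higher on 1+2 = 3 ballots, Cedar on 16. Cedar wins 16–3.
Maru–Cedar: Cedar 13–6.
Only Lantern has no wins; Lantern is the Condorcet loser.

Lantern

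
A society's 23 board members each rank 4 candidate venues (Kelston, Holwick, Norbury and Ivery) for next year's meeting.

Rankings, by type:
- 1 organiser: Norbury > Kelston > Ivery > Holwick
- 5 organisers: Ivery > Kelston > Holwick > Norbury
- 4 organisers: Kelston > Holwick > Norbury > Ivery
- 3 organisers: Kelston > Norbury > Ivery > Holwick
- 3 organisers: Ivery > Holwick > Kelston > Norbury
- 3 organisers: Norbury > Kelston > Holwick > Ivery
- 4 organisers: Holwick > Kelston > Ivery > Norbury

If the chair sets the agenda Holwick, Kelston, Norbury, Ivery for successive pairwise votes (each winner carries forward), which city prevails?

Round 1: Holwick vs Kelston — 7–16, Kelston advances.
Round 2: Kelston vs Norbury — 19–4, Kelston advances.
Round 3: Kelston vs Ivery — 15–8, Kelston advances.
The agenda winner is Kelston.

Kelston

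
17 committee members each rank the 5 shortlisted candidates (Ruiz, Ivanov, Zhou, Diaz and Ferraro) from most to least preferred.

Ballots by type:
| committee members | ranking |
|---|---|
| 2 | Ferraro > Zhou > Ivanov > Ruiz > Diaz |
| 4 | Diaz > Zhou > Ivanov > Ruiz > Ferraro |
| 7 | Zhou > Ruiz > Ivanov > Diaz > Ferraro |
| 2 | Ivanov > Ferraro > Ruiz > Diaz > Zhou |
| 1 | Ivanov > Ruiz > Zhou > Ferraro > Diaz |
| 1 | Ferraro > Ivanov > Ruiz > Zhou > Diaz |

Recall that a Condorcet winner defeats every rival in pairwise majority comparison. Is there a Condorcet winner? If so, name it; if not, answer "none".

Zhou

Check each pair by majority over 17 ballots:
Ruiz vs Ivanov: Ivanov wins 10–7.
Ruiz–Zhou: Zhou 13–4.
Ruiz–Diaz: Ruiz 13–4.
Ruiz vs Ferraro: Ruiz wins 12–5.
Ivanov vs Zhou: Zhou wins 13–4.
Ivanov–Diaz: Ivanov 13–4.
Ivanov–Ferraro: Ivanov 14–3.
Zhou vs Diaz: Zhou wins 11–6.
Zhou–Ferraro: Zhou 12–5.
Diaz vs Ferraro: Diaz, 11–6.
Zhou defeats every rival head-to-head and is the Condorcet winner.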